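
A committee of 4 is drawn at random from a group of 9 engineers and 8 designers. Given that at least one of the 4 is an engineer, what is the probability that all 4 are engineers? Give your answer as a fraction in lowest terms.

Work in counts. Selections with at least one engineer: C(17,4) − C(8,4) = 2380 − 70 = 2310.
Of those, selections where all 4 are engineers: C(9,4) = 126.
Conditional probability = 126/2310 = 3/55.

3/55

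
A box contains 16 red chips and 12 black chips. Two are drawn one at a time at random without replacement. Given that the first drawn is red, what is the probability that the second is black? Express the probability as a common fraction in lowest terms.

After removing one red, 27 remain: 15 red and 12 black.
So the probability the next is black is 12/27 = 4/9.

4/9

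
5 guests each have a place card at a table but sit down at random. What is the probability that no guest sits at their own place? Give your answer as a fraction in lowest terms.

There are 5! = 120 seatings.
By inclusion-exclusion, seatings with no fixed points: C(5,0)·5! − C(5,1)·4! + C(5,2)·3! − C(5,3)·2! + C(5,4)·1! − C(5,5)·0! = 44.
Probability = 44/120 = 11/30.

11/30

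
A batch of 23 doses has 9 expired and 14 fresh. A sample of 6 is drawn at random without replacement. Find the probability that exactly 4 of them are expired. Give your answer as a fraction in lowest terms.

The sample space is all 6-subsets of the 23: C(23,6) = 100947.
Selections with exactly 4 expired: choose 4 of the 9 expired and 2 of the 14 fresh, C(9,4)·C(14,2) = 126·91 = 11466.
Probability = 11466/100947 = 546/4807.

546/4807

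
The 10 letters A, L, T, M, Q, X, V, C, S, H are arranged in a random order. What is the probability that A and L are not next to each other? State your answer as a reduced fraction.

There are 10! = 3628800 arrangements.
Arrangements with A and L adjacent: 2·9! = 725760.
So not adjacent: 3628800 − 725760 = 2903040, probability 2903040/3628800 = 4/5.

4/5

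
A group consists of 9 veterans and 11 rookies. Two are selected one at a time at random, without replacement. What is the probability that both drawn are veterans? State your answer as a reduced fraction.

18/95

Multiply the conditional probabilities at each draw: 9/20 · 8/19 = 72/380 = 18/95.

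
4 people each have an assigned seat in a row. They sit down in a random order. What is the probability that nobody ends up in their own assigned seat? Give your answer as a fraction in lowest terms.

3/8

There are 4! = 24 seatings.
By inclusion-exclusion, seatings with no fixed points: C(4,0)·4! − C(4,1)·3! + C(4,2)·2! − C(4,3)·1! + C(4,4)·0! = 9.
Probability = 9/24 = 3/8.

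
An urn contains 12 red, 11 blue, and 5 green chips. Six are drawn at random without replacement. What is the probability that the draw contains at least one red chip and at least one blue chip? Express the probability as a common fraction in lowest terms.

979/1035

There are C(28,6) = 376740 possible draws.
By inclusion-exclusion on the complements, draws missing all red or all blue: C(16,6) + C(17,6) − C(5,6) = 8008 + 12376 − 0 = 20384.
So draws with at least one of each: 376740 − 20384 = 356356, probability 356356/376740 = 979/1035.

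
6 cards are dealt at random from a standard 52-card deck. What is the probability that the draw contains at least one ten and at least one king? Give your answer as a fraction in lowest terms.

718637/5089630

There are C(52,6) = 20358520 possible draws.
By inclusion-exclusion on the complements, draws missing all tens or all kings: C(48,6) + C(48,6) − C(44,6) = 12271512 + 12271512 − 7059052 = 17483972.
So draws with at least one of each: 20358520 − 17483972 = 2874548, probability 2874548/20358520 = 718637/5089630.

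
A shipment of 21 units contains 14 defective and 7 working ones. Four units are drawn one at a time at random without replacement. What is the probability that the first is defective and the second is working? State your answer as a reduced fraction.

Multiply the conditional probabilities at each draw: 14/21 · 7/20 = 98/420 = 7/30.

7/30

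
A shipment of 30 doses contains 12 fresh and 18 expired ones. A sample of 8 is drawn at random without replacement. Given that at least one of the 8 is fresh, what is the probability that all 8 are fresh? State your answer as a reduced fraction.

Work in counts. Selections with at least one fresh: C(30,8) − C(18,8) = 5852925 − 43758 = 5809167.
Of those, selections where all 8 are fresh: C(12,8) = 495.
Conditional probability = 495/5809167 = 55/645463.

55/645463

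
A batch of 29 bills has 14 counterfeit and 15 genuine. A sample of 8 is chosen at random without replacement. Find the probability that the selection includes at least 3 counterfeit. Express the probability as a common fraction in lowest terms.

5231/6003

Total selections: C(29,8) = 4292145.
Count the complement (fewer than 3 counterfeit): C(14,0)·C(15,8) + C(14,1)·C(15,7) + C(14,2)·C(15,6) = 6435 + 90090 + 455455 = 551980.
Probability = 1 − 551980/4292145 = 3740165/4292145 = 5231/6003.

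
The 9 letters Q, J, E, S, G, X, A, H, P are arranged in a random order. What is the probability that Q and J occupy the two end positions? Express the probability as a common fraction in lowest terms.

1/36

There are 9! = 362880 arrangements.
Place Q and J at the ends in 2 ways, arrange the remaining 7 in 7! = 5040 ways: 2·5040 = 10080.
Probability = 10080/362880 = 1/36.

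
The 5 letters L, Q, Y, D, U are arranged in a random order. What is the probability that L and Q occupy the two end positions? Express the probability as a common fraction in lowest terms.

There are 5! = 120 arrangements.
Place L and Q at the ends in 2 ways, arrange the remaining 3 in 3! = 6 ways: 2·6 = 12.
Probability = 12/120 = 1/10.

1/10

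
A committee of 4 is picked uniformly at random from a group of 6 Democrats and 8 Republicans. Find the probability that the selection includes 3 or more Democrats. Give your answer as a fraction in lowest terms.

There are C(14,4) = 1001 ways to choose the 4.
Favorable selections (3 or more Democrats): C(6,3)·C(8,1) + C(6,4)·C(8,0) = 160 + 15 = 175.
Probability = 175/1001 = 25/143.

25/143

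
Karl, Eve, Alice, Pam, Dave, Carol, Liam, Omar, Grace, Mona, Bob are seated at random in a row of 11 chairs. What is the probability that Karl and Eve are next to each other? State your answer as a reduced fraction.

2/11

There are 11! = 39916800 arrangements.
Treat Karl and Eve as a block: 10! arrangements of the blocks × 2 orders within the block = 2·3628800 = 7257600.
Probability = 7257600/39916800 = 2/11.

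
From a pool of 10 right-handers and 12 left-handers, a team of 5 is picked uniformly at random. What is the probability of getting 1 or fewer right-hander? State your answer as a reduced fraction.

29/133

Total selections: C(22,5) = 26334.
Favorable selections (1 or fewer right-hander): C(10,0)·C(12,5) + C(10,1)·C(12,4) = 792 + 4950 = 5742.
Probability = 5742/26334 = 29/133.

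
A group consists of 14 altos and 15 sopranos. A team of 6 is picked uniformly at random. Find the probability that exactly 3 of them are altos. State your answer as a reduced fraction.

There are C(29,6) = 475020 ways to choose 6 from 29.
Selections with exactly 3 altos: choose 3 of the 14 altos and 3 of the 15 sopranos, C(14,3)·C(15,3) = 364·455 = 165620.
Probability = 165620/475020 = 91/261.

91/261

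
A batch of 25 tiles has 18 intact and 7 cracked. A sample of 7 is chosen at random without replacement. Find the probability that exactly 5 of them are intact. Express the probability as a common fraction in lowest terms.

There are C(25,7) = 480700 ways to choose 7 from 25.
Selections with exactly 5 intact: choose 5 of the 18 intact and 2 of the 7 cracked, C(18,5)·C(7,2) = 8568·21 = 179928.
Probability = 179928/480700 = 44982/120175.

44982/120175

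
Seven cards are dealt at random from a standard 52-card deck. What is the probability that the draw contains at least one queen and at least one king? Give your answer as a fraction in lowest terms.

3105873/16723070

There are C(52,7) = 133784560 possible draws.
By inclusion-exclusion on the complements, draws missing all queens or all kings: C(48,7) + C(48,7) − C(44,7) = 73629072 + 73629072 − 38320568 = 108937576.
So draws with at least one of each: 133784560 − 108937576 = 24846984, probability 24846984/133784560 = 3105873/16723070.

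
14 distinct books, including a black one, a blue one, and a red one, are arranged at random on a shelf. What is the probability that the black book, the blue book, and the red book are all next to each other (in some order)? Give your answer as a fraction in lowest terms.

There are 14! = 87178291200 arrangements.
Treat the three as one block: 12! placements × 3! orders within the block = 479001600·6 = 2874009600.
Probability = 2874009600/87178291200 = 3/91.

3/91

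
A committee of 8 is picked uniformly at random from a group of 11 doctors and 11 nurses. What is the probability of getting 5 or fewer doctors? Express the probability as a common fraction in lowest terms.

There are C(22,8) = 319770 ways to choose the 8.
Count the complement (more than 5 doctors): C(11,6)·C(11,2) + C(11,7)·C(11,1) + C(11,8)·C(11,0) = 25410 + 3630 + 165 = 29205.
Probability = 1 − 29205/319770 = 290565/319770 = 587/646.

587/646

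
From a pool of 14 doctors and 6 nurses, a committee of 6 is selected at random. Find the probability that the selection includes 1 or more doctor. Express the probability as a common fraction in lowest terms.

Total selections: C(20,6) = 38760.
The complement is all 6 are nurses: C(6,6) = 1.
Probability = 1 − 1/38760 = 38759/38760.

38759/38760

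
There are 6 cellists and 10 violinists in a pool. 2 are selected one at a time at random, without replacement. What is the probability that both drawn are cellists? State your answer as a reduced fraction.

1/8

Multiply the conditional probabilities at each draw: 6/16 · 5/15 = 30/240 = 1/8.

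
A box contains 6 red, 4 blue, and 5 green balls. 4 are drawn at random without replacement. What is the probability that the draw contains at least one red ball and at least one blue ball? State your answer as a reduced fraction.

There are C(15,4) = 1365 possible draws.
By inclusion-exclusion on the complements, draws missing all red or all blue: C(9,4) + C(11,4) − C(5,4) = 126 + 330 − 5 = 451.
So draws with at least one of each: 1365 − 451 = 914, probability 914/1365.

914/1365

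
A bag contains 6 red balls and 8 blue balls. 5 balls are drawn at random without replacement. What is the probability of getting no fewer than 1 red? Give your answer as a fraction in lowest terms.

139/143

Total selections: C(14,5) = 2002.
Favorable selections (no fewer than 1 red): C(6,1)·C(8,4) + C(6,2)·C(8,3) + C(6,3)·C(8,2) + C(6,4)·C(8,1) + C(6,5)·C(8,0) = 420 + 840 + 560 + 120 + 6 = 1946.
Probability = 1946/2002 = 139/143.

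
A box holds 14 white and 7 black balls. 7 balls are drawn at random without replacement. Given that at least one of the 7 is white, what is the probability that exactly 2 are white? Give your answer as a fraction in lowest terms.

1911/116279

Work in counts. Selections with at least one white: C(21,7) − C(7,7) = 116280 − 1 = 116279.
Of those, selections where exactly 2 are white: C(14,2)·C(7,5) = 91·21 = 1911.
Conditional probability = 1911/116279.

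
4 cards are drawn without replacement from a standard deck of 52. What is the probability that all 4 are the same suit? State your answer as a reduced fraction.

There are C(52,4) = 270725 possible 4-card hands.
Hands of one suit: 4 suits × C(13,4) = 4·715 = 2860.
Probability = 2860/270725 = 44/4165.

44/4165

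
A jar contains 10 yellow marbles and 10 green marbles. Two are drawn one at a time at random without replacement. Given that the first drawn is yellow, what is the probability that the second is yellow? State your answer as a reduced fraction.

After removing one yellow, 19 remain: 9 yellow and 10 green.
So the probability the next is yellow is 9/19.

9/19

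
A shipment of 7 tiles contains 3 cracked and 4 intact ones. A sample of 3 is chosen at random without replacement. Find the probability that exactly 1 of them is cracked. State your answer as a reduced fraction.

There are C(7,3) = 35 ways to choose 3 from 7.
Selections with exactly 1 cracked: choose 1 of the 3 cracked and 2 of the 4 intact, C(3,1)·C(4,2) = 3·6 = 18.
Probability = 18/35.

18/35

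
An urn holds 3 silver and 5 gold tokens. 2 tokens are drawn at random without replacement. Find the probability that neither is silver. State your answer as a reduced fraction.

5/14

There are C(8,2) = 28 possible selections.
Selections with no silver (all gold): C(5,2) = 10.
Probability = 10/28 = 5/14.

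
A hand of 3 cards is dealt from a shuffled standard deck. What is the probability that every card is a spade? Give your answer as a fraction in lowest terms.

11/850

There are C(52,3) = 22100 possible 3-card hands.
Hands that are all spades: C(13,3) = 286.
Probability = 286/22100 = 11/850.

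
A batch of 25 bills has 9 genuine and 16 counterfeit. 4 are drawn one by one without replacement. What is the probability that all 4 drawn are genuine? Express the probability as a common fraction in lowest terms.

63/6325

Multiply the conditional probabilities at each draw: 9/25 · 8/24 · 7/23 · 6/22 = 3024/303600 = 63/6325.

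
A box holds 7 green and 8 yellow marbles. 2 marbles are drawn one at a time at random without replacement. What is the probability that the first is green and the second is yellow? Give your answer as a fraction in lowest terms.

4/15

Multiply the conditional probabilities at each draw: 7/15 · 8/14 = 56/210 = 4/15.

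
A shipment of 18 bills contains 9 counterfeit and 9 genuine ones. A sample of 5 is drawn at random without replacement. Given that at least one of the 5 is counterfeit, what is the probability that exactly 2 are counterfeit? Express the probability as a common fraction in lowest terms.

Work in counts. Selections with at least one counterfeit: C(18,5) − C(9,5) = 8568 − 126 = 8442.
Of those, selections where exactly 2 are counterfeit: C(9,2)·C(9,3) = 36·84 = 3024.
Conditional probability = 3024/8442 = 24/67.

24/67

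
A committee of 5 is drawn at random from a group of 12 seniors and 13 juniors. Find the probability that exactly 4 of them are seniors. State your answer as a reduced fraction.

39/322

The sample space is all 5-subsets of the 25: C(25,5) = 53130.
Selections with exactly 4 seniors: choose 4 of the 12 seniors and 1 of the 13 juniors, C(12,4)·C(13,1) = 495·13 = 6435.
Probability = 6435/53130 = 39/322.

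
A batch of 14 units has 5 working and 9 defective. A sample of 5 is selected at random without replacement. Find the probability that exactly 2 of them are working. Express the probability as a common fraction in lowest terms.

The sample space is all 5-subsets of the 14: C(14,5) = 2002.
Selections with exactly 2 working: choose 2 of the 5 working and 3 of the 9 defective, C(5,2)·C(9,3) = 10·84 = 840.
Probability = 840/2002 = 60/143.

60/143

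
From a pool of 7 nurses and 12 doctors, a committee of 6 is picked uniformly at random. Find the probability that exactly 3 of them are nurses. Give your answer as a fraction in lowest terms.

275/969

There are C(19,6) = 27132 ways to choose 6 from 19.
Selections with exactly 3 nurses: choose 3 of the 7 nurses and 3 of the 12 doctors, C(7,3)·C(12,3) = 35·220 = 7700.
Probability = 7700/27132 = 275/969.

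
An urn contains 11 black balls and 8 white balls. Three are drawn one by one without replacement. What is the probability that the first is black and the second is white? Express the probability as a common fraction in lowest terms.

Multiply the conditional probabilities at each draw: 11/19 · 8/18 = 88/342 = 44/171.

44/171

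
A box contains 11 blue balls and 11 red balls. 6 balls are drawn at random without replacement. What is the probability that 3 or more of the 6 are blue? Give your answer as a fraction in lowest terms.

1543/2261

Total selections: C(22,6) = 74613.
Count the complement (fewer than 3 blue): C(11,0)·C(11,6) + C(11,1)·C(11,5) + C(11,2)·C(11,4) = 462 + 5082 + 18150 = 23694.
Probability = 1 − 23694/74613 = 50919/74613 = 1543/2261.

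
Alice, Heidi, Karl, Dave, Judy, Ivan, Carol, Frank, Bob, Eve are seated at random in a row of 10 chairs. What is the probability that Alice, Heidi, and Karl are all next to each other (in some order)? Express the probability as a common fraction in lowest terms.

There are 10! = 3628800 arrangements.
Treat the three as one block: 8! placements × 3! orders within the block = 40320·6 = 241920.
Probability = 241920/3628800 = 1/15.

1/15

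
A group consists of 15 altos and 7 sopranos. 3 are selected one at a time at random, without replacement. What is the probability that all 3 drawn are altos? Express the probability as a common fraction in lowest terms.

Multiply the conditional probabilities at each draw: 15/22 · 14/21 · 13/20 = 2730/9240 = 13/44.

13/44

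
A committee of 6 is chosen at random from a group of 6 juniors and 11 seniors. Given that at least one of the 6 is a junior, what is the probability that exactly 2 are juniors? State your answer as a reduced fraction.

2475/5957

Work in counts. Selections with at least one junior: C(17,6) − C(11,6) = 12376 − 462 = 11914.
Of those, selections where exactly 2 are juniors: C(6,2)·C(11,4) = 15·330 = 4950.
Conditional probability = 4950/11914 = 2475/5957.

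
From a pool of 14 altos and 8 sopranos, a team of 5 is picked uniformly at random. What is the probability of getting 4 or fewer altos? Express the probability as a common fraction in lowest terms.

158/171

Total selections: C(22,5) = 26334.
The complement is exactly 5 altos: C(14,5)·C(8,0) = 2002.
Probability = 1 − 2002/26334 = 24332/26334 = 158/171.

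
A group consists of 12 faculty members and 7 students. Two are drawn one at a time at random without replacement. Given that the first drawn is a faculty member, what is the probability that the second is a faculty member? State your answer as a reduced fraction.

After removing one faculty member, 18 remain: 11 faculty members and 7 students.
So the probability the next is a faculty member is 11/18.

11/18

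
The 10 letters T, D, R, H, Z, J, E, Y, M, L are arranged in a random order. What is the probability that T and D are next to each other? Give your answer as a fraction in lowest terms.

1/5

There are 10! = 3628800 arrangements.
Treat T and D as a block: 9! arrangements of the blocks × 2 orders within the block = 2·362880 = 725760.
Probability = 725760/3628800 = 1/5.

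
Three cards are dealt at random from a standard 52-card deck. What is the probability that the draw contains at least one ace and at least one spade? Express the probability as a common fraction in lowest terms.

There are C(52,3) = 22100 possible draws.
By inclusion-exclusion on the complements, draws missing all aces or all spades: C(48,3) + C(39,3) − C(36,3) = 17296 + 9139 − 7140 = 19295.
So draws with at least one of each: 22100 − 19295 = 2805, probability 2805/22100 = 33/260.

33/260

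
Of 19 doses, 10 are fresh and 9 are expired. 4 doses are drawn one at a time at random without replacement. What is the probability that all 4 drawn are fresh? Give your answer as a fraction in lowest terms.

35/646

Multiply the conditional probabilities at each draw: 10/19 · 9/18 · 8/17 · 7/16 = 5040/93024 = 35/646.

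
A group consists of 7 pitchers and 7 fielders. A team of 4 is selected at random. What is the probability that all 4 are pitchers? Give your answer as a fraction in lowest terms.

There are C(14,4) = 1001 possible selections.
Selections with all pitchers: C(7,4) = 35.
Probability = 35/1001 = 5/143.

5/143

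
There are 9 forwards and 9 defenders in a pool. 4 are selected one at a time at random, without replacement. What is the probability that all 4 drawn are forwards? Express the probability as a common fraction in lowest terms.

Multiply the conditional probabilities at each draw: 9/18 · 8/17 · 7/16 · 6/15 = 3024/73440 = 7/170.

7/170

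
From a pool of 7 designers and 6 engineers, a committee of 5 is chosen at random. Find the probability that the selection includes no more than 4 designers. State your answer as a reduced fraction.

422/429

There are C(13,5) = 1287 ways to choose the 5.
The complement is exactly 5 designers: C(7,5)·C(6,0) = 21.
Probability = 1 − 21/1287 = 1266/1287 = 422/429.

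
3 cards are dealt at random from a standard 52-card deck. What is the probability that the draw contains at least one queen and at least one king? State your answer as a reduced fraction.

188/5525

There are C(52,3) = 22100 possible draws.
By inclusion-exclusion on the complements, draws missing all queens or all kings: C(48,3) + C(48,3) − C(44,3) = 17296 + 17296 − 13244 = 21348.
So draws with at least one of each: 22100 − 21348 = 752, probability 752/22100 = 188/5525.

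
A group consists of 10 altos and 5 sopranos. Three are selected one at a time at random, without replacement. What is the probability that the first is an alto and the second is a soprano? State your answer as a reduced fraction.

Multiply the conditional probabilities at each draw: 10/15 · 5/14 = 50/210 = 5/21.

5/21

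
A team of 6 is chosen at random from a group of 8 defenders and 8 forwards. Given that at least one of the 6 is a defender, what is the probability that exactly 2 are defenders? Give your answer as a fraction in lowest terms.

Work in counts. Selections with at least one defender: C(16,6) − C(8,6) = 8008 − 28 = 7980.
Of those, selections where exactly 2 are defenders: C(8,2)·C(8,4) = 28·70 = 1960.
Conditional probability = 1960/7980 = 14/57.

14/57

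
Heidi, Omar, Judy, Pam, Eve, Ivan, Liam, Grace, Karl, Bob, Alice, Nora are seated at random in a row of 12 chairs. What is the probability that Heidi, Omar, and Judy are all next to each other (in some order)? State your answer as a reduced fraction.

There are 12! = 479001600 arrangements.
Treat the three as one block: 10! placements × 3! orders within the block = 3628800·6 = 21772800.
Probability = 21772800/479001600 = 1/22.

1/22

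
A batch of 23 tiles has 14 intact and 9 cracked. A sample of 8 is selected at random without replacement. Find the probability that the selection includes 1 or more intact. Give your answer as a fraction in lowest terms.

163435/163438

There are C(23,8) = 490314 ways to choose the 8.
Favorable selections (1 or more intact): C(14,1)·C(9,7) + C(14,2)·C(9,6) + C(14,3)·C(9,5) + C(14,4)·C(9,4) + C(14,5)·C(9,3) + C(14,6)·C(9,2) + C(14,7)·C(9,1) + C(14,8)·C(9,0) = 504 + 7644 + 45864 + 126126 + 168168 + 108108 + 30888 + 3003 = 490305.
Probability = 490305/490314 = 163435/163438.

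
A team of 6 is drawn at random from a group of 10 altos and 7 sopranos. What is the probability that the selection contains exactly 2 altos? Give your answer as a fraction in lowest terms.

There are C(17,6) = 12376 ways to choose 6 from 17.
Selections with exactly 2 altos: choose 2 of the 10 altos and 4 of the 7 sopranos, C(10,2)·C(7,4) = 45·35 = 1575.
Probability = 1575/12376 = 225/1768.

225/1768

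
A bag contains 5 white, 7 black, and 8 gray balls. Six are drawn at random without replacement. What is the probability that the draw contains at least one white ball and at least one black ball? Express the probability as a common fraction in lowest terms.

There are C(20,6) = 38760 possible draws.
By inclusion-exclusion on the complements, draws missing all white or all black: C(15,6) + C(13,6) − C(8,6) = 5005 + 1716 − 28 = 6693.
So draws with at least one of each: 38760 − 6693 = 32067, probability 32067/38760 = 10689/12920.

10689/12920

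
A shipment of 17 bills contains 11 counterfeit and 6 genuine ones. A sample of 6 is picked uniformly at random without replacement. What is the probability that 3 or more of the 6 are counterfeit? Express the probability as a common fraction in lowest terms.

2871/3094

There are C(17,6) = 12376 ways to choose the 6.
Favorable selections (3 or more counterfeit): C(11,3)·C(6,3) + C(11,4)·C(6,2) + C(11,5)·C(6,1) + C(11,6)·C(6,0) = 3300 + 4950 + 2772 + 462 = 11484.
Probability = 11484/12376 = 2871/3094.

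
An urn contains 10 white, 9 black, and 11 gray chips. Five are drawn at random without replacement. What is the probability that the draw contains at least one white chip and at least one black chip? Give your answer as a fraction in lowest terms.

35705/47502

There are C(30,5) = 142506 possible draws.
By inclusion-exclusion on the complements, draws missing all white or all black: C(20,5) + C(21,5) − C(11,5) = 15504 + 20349 − 462 = 35391.
So draws with at least one of each: 142506 − 35391 = 107115, probability 107115/142506 = 35705/47502.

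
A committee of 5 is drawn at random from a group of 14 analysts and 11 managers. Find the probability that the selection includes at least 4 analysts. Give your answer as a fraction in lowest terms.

There are C(25,5) = 53130 ways to choose the 5.
Favorable selections (at least 4 analysts): C(14,4)·C(11,1) + C(14,5)·C(11,0) = 11011 + 2002 = 13013.
Probability = 13013/53130 = 169/690.

169/690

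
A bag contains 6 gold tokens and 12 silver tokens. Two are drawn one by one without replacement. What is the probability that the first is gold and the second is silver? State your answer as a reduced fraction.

Multiply the conditional probabilities at each draw: 6/18 · 12/17 = 72/306 = 4/17.

4/17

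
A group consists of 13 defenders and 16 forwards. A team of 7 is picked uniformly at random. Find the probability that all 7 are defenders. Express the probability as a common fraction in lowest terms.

There are C(29,7) = 1560780 possible selections.
Selections with all defenders: C(13,7) = 1716.
Probability = 1716/1560780 = 11/10005.

11/10005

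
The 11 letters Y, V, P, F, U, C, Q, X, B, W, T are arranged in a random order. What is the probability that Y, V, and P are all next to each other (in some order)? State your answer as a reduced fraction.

There are 11! = 39916800 arrangements.
Treat the three as one block: 9! placements × 3! orders within the block = 362880·6 = 2177280.
Probability = 2177280/39916800 = 3/55.

3/55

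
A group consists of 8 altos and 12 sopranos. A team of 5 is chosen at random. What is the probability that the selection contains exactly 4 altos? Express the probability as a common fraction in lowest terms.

35/646

Total number of selections: C(20,5) = 15504.
Selections with exactly 4 altos: choose 4 of the 8 altos and 1 of the 12 sopranos, C(8,4)·C(12,1) = 70·12 = 840.
Probability = 840/15504 = 35/646.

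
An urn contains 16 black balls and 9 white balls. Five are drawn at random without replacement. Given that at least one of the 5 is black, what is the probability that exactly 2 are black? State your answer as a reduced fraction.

Work in counts. Selections with at least one black: C(25,5) − C(9,5) = 53130 − 126 = 53004.
Of those, selections where exactly 2 are black: C(16,2)·C(9,3) = 120·84 = 10080.
Conditional probability = 10080/53004 = 120/631.

120/631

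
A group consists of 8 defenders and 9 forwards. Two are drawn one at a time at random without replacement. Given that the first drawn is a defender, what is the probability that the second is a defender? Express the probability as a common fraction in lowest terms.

7/16

After removing one defender, 16 remain: 7 defenders and 9 forwards.
So the probability the next is a defender is 7/16.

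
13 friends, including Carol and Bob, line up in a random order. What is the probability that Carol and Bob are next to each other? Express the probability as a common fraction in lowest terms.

2/13

There are 13! = 6227020800 arrangements.
Treat Carol and Bob as a block: 12! arrangements of the blocks × 2 orders within the block = 2·479001600 = 958003200.
Probability = 958003200/6227020800 = 2/13.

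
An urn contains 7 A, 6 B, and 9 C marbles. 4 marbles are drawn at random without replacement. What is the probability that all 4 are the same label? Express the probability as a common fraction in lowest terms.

16/665

There are C(22,4) = 7315 ways to draw 4 marbles.
All same label: C(7,4) + C(6,4) + C(9,4) = 35 + 15 + 126 = 176.
Probability = 176/7315 = 16/665.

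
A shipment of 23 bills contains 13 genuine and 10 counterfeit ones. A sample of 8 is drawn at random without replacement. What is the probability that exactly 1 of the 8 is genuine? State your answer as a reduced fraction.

260/81719

The sample space is all 8-subsets of the 23: C(23,8) = 490314.
Selections with exactly 1 genuine: choose 1 of the 13 genuine and 7 of the 10 counterfeit, C(13,1)·C(10,7) = 13·120 = 1560.
Probability = 1560/490314 = 260/81719.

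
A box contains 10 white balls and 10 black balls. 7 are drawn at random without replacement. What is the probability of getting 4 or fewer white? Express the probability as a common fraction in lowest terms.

There are C(20,7) = 77520 ways to choose the 7.
Count the complement (more than 4 white): C(10,5)·C(10,2) + C(10,6)·C(10,1) + C(10,7)·C(10,0) = 11340 + 2100 + 120 = 13560.
Probability = 1 − 13560/77520 = 63960/77520 = 533/646.

533/646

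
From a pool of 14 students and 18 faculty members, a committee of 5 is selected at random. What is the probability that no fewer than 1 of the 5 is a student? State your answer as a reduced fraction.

3443/3596

Total selections: C(32,5) = 201376.
The complement is all 5 are faculty members: C(18,5) = 8568.
Probability = 1 − 8568/201376 = 192808/201376 = 3443/3596.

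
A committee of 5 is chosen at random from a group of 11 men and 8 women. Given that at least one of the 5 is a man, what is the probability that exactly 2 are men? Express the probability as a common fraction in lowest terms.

Work in counts. Selections with at least one man: C(19,5) − C(8,5) = 11628 − 56 = 11572.
Of those, selections where exactly 2 are men: C(11,2)·C(8,3) = 55·56 = 3080.
Conditional probability = 3080/11572 = 70/263.

70/263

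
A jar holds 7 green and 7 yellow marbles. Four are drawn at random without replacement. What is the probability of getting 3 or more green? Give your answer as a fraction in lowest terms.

There are C(14,4) = 1001 ways to choose the 4.
Favorable selections (3 or more green): C(7,3)·C(7,1) + C(7,4)·C(7,0) = 245 + 35 = 280.
Probability = 280/1001 = 40/143.

40/143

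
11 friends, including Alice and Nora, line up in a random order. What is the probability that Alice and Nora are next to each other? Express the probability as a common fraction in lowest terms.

2/11

There are 11! = 39916800 arrangements.
Treat Alice and Nora as a block: 10! arrangements of the blocks × 2 orders within the block = 2·3628800 = 7257600.
Probability = 7257600/39916800 = 2/11.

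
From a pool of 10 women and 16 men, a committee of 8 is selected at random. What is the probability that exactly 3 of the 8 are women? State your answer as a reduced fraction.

The sample space is all 8-subsets of the 26: C(26,8) = 1562275.
Selections with exactly 3 women: choose 3 of the 10 women and 5 of the 16 men, C(10,3)·C(16,5) = 120·4368 = 524160.
Probability = 524160/1562275 = 8064/24035.

8064/24035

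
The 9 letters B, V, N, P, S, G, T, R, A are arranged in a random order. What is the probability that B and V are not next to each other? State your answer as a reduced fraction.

There are 9! = 362880 arrangements.
Arrangements with B and V adjacent: 2·8! = 80640.
So not adjacent: 362880 − 80640 = 282240, probability 282240/362880 = 7/9.

7/9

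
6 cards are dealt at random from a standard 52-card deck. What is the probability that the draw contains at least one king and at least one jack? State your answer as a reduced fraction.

718637/5089630

There are C(52,6) = 20358520 possible draws.
By inclusion-exclusion on the complements, draws missing all kings or all jacks: C(48,6) + C(48,6) − C(44,6) = 12271512 + 12271512 − 7059052 = 17483972.
So draws with at least one of each: 20358520 − 17483972 = 2874548, probability 2874548/20358520 = 718637/5089630.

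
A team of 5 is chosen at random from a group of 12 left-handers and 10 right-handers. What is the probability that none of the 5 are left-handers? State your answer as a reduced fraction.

There are C(22,5) = 26334 possible selections.
Selections with no left-handers (all right-handers): C(10,5) = 252.
Probability = 252/26334 = 2/209.

2/209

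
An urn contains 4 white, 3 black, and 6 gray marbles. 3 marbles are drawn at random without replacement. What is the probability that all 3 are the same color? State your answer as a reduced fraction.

There are C(13,3) = 286 ways to draw 3 marbles.
All same color: C(4,3) + C(3,3) + C(6,3) = 4 + 1 + 20 = 25.
Probability = 25/286.

25/286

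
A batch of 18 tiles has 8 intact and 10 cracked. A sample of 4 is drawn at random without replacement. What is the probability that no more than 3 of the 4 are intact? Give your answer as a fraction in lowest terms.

Total selections: C(18,4) = 3060.
Favorable selections (no more than 3 intact): C(8,0)·C(10,4) + C(8,1)·C(10,3) + C(8,2)·C(10,2) + C(8,3)·C(10,1) = 210 + 960 + 1260 + 560 = 2990.
Probability = 2990/3060 = 299/306.

299/306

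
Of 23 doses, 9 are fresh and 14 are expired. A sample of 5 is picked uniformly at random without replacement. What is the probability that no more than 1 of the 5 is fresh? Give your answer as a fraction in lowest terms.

There are C(23,5) = 33649 ways to choose the 5.
Favorable selections (no more than 1 fresh): C(9,0)·C(14,5) + C(9,1)·C(14,4) = 2002 + 9009 = 11011.
Probability = 11011/33649 = 143/437.

143/437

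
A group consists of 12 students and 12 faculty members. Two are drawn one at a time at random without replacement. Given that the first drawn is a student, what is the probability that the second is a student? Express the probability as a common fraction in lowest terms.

11/23

After removing one student, 23 remain: 11 students and 12 faculty members.
So the probability the next is a student is 11/23.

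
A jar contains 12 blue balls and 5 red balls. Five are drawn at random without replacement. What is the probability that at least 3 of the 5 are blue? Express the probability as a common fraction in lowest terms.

Total selections: C(17,5) = 6188.
Favorable selections (at least 3 blue): C(12,3)·C(5,2) + C(12,4)·C(5,1) + C(12,5)·C(5,0) = 2200 + 2475 + 792 = 5467.
Probability = 5467/6188 = 781/884.

781/884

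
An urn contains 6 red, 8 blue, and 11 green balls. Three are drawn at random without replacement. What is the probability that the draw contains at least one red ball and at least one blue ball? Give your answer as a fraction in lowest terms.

There are C(25,3) = 2300 possible draws.
By inclusion-exclusion on the complements, draws missing all red or all blue: C(19,3) + C(17,3) − C(11,3) = 969 + 680 − 165 = 1484.
So draws with at least one of each: 2300 − 1484 = 816, probability 816/2300 = 204/575.

204/575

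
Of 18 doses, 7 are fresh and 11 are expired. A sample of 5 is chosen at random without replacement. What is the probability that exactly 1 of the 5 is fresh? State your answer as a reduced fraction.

There are C(18,5) = 8568 ways to choose 5 from 18.
Selections with exactly 1 fresh: choose 1 of the 7 fresh and 4 of the 11 expired, C(7,1)·C(11,4) = 7·330 = 2310.
Probability = 2310/8568 = 55/204.

55/204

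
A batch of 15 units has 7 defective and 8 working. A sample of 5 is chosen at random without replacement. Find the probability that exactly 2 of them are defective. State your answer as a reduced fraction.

There are C(15,5) = 3003 ways to choose 5 from 15.
Selections with exactly 2 defective: choose 2 of the 7 defective and 3 of the 8 working, C(7,2)·C(8,3) = 21·56 = 1176.
Probability = 1176/3003 = 56/143.

56/143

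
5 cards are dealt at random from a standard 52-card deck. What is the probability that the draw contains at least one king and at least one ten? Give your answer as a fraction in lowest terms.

There are C(52,5) = 2598960 possible draws.
By inclusion-exclusion on the complements, draws missing all kings or all tens: C(48,5) + C(48,5) − C(44,5) = 1712304 + 1712304 − 1086008 = 2338600.
So draws with at least one of each: 2598960 − 2338600 = 260360, probability 260360/2598960 = 6509/64974.

6509/64974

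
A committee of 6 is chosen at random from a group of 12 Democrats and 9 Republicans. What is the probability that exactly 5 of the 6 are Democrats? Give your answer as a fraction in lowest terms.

The sample space is all 6-subsets of the 21: C(21,6) = 54264.
Selections with exactly 5 Democrats: choose 5 of the 12 Democrats and 1 of the 9 Republicans, C(12,5)·C(9,1) = 792·9 = 7128.
Probability = 7128/54264 = 297/2261.

297/2261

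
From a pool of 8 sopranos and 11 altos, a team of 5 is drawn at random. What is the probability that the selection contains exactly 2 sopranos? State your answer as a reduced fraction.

385/969

There are C(19,5) = 11628 ways to choose 5 from 19.
Selections with exactly 2 sopranos: choose 2 of the 8 sopranos and 3 of the 11 altos, C(8,2)·C(11,3) = 28·165 = 4620.
Probability = 4620/11628 = 385/969.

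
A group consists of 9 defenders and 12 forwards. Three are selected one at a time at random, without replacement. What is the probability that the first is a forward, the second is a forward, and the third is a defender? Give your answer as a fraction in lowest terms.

99/665

Multiply the conditional probabilities at each draw: 12/21 · 11/20 · 9/19 = 1188/7980 = 99/665.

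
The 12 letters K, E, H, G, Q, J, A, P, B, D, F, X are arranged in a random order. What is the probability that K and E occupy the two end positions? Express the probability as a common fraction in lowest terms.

There are 12! = 479001600 arrangements.
Place K and E at the ends in 2 ways, arrange the remaining 10 in 10! = 3628800 ways: 2·3628800 = 7257600.
Probability = 7257600/479001600 = 1/66.

1/66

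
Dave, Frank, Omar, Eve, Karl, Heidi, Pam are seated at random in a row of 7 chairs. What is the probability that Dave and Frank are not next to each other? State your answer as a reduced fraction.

There are 7! = 5040 arrangements.
Arrangements with Dave and Frank adjacent: 2·6! = 1440.
So not adjacent: 5040 − 1440 = 3600, probability 3600/5040 = 5/7.

5/7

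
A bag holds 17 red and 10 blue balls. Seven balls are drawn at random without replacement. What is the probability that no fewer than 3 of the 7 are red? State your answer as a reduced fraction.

There are C(27,7) = 888030 ways to choose the 7.
Count the complement (fewer than 3 red): C(17,0)·C(10,7) + C(17,1)·C(10,6) + C(17,2)·C(10,5) = 120 + 3570 + 34272 = 37962.
Probability = 1 − 37962/888030 = 850068/888030 = 15742/16445.

15742/16445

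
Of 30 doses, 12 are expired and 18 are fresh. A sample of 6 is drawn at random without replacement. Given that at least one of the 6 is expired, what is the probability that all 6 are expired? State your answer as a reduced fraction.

Work in counts. Selections with at least one expired: C(30,6) − C(18,6) = 593775 − 18564 = 575211.
Of those, selections where all 6 are expired: C(12,6) = 924.
Conditional probability = 924/575211 = 44/27391.

44/27391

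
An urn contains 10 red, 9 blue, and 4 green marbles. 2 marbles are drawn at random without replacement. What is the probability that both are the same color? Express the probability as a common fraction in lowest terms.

87/253

There are C(23,2) = 253 ways to draw 2 marbles.
All same color: C(10,2) + C(9,2) + C(4,2) = 45 + 36 + 6 = 87.
Probability = 87/253.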